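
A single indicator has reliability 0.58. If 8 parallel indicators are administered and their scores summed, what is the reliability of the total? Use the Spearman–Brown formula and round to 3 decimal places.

ρ_k = kρ / (1 + (k−1)ρ) = 8·0.58 / (1 + 7·0.58) = 4.640 / 5.060 = 0.917.

0.917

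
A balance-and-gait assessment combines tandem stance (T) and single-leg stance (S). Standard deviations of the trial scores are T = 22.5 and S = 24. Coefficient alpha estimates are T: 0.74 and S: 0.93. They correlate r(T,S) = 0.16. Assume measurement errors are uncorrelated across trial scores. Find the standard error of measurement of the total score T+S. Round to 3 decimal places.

Var(total) = 1082.25 + 172.8 = 1255.05.
True-score variance = 910.305 + 172.8 = 1083.11, so reliability = 0.8630.
Error variance = 1255.05 − 1083.11 = 171.945; SEM = √171.945 = 13.113.

13.113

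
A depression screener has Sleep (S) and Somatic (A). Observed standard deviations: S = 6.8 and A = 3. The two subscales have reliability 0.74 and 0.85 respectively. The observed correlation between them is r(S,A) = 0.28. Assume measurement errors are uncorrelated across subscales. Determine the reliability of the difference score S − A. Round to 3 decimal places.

Var(S−A) = 6.8² + 3² − 2·6.8·3·0.28 = 55.24 − 11.424 = 43.816.
With uncorrelated errors the cross-covariances are all true-score covariance, so they carry over unchanged; only the diagonal terms shrink to ρᵢσᵢ².
True-score variance = [6.8²·0.74 + 3²·0.85] − 11.424 = 41.8676 − 11.424 = 30.4436.
Reliability = 30.4436 / 43.816 = 0.695.

0.695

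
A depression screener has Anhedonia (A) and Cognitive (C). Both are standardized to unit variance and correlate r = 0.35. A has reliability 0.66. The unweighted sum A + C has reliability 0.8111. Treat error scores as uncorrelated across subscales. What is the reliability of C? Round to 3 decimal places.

0.830

Var(A+C) = 2 + 2·0.35 = 2.700.
True-score variance = ρ_A + ρ_C + 2·0.35, so 0.8111 = (0.66 + ρ_C + 0.70) / 2.700.
ρ_C = 0.8111·2.700 − 0.66 − 0.70 = 0.830.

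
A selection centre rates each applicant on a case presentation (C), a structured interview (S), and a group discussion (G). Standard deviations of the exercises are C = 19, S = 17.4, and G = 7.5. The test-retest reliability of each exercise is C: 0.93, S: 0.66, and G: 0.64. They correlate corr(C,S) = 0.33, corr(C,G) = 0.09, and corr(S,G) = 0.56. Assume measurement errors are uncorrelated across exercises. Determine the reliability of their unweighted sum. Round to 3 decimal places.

Var(C+S+G) = 19² + 17.4² + 7.5² + 2·[19·17.4·0.33 + 19·7.5·0.09 + 17.4·7.5·0.56] = 720.01 + 390.006 = 1110.02.
Because errors are independent across components, Cov(Tᵢ,Tⱼ) = Cov(Xᵢ,Xⱼ); the off-diagonal part of the true-score variance is the same as above.
True-score variance = [19²·0.93 + 17.4²·0.66 + 7.5²·0.64] + 390.006 = 571.552 + 390.006 = 961.558.
Reliability = 961.558 / 1110.02 = 0.866.

0.866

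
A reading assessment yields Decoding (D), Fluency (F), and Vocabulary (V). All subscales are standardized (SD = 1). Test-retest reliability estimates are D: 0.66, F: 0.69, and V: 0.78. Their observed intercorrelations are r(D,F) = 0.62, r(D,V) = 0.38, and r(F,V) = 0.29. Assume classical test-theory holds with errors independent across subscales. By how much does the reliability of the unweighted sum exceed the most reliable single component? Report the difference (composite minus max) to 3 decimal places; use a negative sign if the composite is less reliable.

Var(sum) = 3 + 2.58 = 5.58; true-score variance = 2.13 + 2.58 = 4.71; composite reliability = 0.8441.
Max component reliability = 0.7800.
Difference = 0.8441 − 0.7800 = 0.064.

0.064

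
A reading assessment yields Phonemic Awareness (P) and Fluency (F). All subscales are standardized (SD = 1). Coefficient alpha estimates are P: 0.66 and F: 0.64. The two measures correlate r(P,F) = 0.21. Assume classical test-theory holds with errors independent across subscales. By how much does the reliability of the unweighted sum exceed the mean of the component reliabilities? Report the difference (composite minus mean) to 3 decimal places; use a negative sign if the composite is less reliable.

0.061

Var(sum) = 2 + 0.42 = 2.42; true-score variance = 1.3 + 0.42 = 1.72; composite reliability = 0.7107.
Mean component reliability = 0.6500.
Difference = 0.7107 − 0.6500 = 0.061.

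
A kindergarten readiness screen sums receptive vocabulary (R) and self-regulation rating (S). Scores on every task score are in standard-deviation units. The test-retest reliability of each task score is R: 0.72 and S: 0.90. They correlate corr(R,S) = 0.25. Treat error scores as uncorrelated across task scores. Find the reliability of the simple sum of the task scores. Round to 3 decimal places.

Var(R+S) = 2 + 2·[0.25] = 2 + 0.5 = 2.5.
Because errors are independent across components, Cov(Tᵢ,Tⱼ) = Cov(Xᵢ,Xⱼ); the off-diagonal part of the true-score variance is the same as above.
True-score variance = [0.72 + 0.90] + 0.5 = 1.62 + 0.5 = 2.12.
Reliability = 2.12 / 2.5 = 0.848.

0.848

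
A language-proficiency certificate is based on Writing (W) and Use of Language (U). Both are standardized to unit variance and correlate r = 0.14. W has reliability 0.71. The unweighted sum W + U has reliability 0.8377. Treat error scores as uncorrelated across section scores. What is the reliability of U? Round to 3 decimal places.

Var(W+U) = 2 + 2·0.14 = 2.280.
True-score variance = ρ_W + ρ_U + 2·0.14, so 0.8377 = (0.71 + ρ_U + 0.28) / 2.280.
ρ_U = 0.8377·2.280 − 0.71 − 0.28 = 0.920.

0.920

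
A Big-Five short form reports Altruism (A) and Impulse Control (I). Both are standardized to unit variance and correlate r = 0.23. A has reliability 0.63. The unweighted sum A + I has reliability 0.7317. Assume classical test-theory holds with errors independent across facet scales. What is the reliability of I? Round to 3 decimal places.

0.710

Var(A+I) = 2 + 2·0.23 = 2.460.
True-score variance = ρ_A + ρ_I + 2·0.23, so 0.7317 = (0.63 + ρ_I + 0.46) / 2.460.
ρ_I = 0.7317·2.460 − 0.63 − 0.46 = 0.710.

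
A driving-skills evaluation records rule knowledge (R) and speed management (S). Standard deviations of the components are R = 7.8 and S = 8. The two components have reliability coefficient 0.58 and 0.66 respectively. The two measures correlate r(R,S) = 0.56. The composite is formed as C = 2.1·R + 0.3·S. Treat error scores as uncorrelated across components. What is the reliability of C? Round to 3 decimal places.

0.640

Var(C) = 2.1²·7.8² + 0.3²·8² + 2·[0.63·7.8·8·0.56] = 274.064 + 44.0294 = 318.094.
With uncorrelated errors the cross-covariances are all true-score covariance, so they carry over unchanged; only the diagonal terms shrink to ρᵢσᵢ².
True-score variance = [2.1²·7.8²·0.58 + 0.3²·8²·0.66] + 44.0294 = 159.418 + 44.0294 = 203.448.
Reliability = 203.448 / 318.094 = 0.640.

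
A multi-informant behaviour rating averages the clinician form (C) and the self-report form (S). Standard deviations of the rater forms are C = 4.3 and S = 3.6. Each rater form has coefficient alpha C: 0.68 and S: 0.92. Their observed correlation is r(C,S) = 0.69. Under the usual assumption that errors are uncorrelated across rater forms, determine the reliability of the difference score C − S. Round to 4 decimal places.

0.3107

Var(C−S) = 4.3² + 3.6² − 2·4.3·3.6·0.69 = 31.45 − 21.3624 = 10.0876.
Because errors are independent across components, Cov(Tᵢ,Tⱼ) = Cov(Xᵢ,Xⱼ); the off-diagonal part of the true-score variance is the same as above.
True-score variance = [4.3²·0.68 + 3.6²·0.92] − 21.3624 = 24.4964 − 21.3624 = 3.134.
Reliability = 3.134 / 10.0876 = 0.3107.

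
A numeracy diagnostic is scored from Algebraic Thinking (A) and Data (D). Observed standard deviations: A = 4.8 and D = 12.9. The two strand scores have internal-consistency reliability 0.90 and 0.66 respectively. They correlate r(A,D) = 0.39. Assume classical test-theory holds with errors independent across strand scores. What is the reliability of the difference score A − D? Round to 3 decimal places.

0.583

Var(A−D) = 4.8² + 12.9² − 2·4.8·12.9·0.39 = 189.45 − 48.2976 = 141.152.
Under uncorrelated errors the observed covariances equal the true-score covariances, so only the own-variance terms attenuate.
True-score variance = [4.8²·0.90 + 12.9²·0.66] − 48.2976 = 130.567 − 48.2976 = 82.269.
Reliability = 82.269 / 141.152 = 0.583.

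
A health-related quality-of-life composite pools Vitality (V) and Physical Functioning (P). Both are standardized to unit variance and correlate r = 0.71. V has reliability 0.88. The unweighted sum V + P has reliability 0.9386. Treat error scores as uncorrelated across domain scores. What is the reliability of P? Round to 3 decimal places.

0.910

Var(V+P) = 2 + 2·0.71 = 3.420.
True-score variance = ρ_V + ρ_P + 2·0.71, so 0.9386 = (0.88 + ρ_P + 1.42) / 3.420.
ρ_P = 0.9386·3.420 − 0.88 − 1.42 = 0.910.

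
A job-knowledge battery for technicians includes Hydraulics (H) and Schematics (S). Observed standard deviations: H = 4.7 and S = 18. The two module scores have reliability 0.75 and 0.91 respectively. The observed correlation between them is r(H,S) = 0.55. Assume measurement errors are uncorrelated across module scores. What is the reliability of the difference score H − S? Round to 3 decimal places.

Var(H−S) = 4.7² + 18² − 2·4.7·18·0.55 = 346.09 − 93.06 = 253.03.
With uncorrelated errors the cross-covariances are all true-score covariance, so they carry over unchanged; only the diagonal terms shrink to ρᵢσᵢ².
True-score variance = [4.7²·0.75 + 18²·0.91] − 93.06 = 311.408 − 93.06 = 218.348.
Reliability = 218.348 / 253.03 = 0.863.

0.863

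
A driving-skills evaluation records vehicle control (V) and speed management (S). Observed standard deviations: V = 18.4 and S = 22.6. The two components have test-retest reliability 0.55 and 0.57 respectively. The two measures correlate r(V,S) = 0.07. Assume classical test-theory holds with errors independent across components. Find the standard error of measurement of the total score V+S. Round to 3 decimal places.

Var(total) = 849.32 + 58.2176 = 907.538.
True-score variance = 477.341 + 58.2176 = 535.559, so reliability = 0.5901.
Error variance = 907.538 − 535.559 = 371.979; SEM = √371.979 = 19.287.

19.287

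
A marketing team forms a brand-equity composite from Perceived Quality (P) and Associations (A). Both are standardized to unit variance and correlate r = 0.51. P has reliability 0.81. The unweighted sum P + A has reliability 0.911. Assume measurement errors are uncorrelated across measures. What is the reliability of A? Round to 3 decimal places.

Var(P+A) = 2 + 2·0.51 = 3.020.
True-score variance = ρ_P + ρ_A + 2·0.51, so 0.911 = (0.81 + ρ_A + 1.02) / 3.020.
ρ_A = 0.911·3.020 − 0.81 − 1.02 = 0.921.

0.921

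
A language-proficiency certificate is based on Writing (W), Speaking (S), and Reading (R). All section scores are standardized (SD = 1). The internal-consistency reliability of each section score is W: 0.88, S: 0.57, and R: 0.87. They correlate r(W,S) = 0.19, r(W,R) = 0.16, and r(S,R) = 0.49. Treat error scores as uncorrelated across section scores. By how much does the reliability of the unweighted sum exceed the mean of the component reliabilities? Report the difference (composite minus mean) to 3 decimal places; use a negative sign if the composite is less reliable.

0.081

Var(sum) = 3 + 1.68 = 4.68; true-score variance = 2.32 + 1.68 = 4; composite reliability = 0.8547.
Mean component reliability = 0.7733.
Difference = 0.8547 − 0.7733 = 0.081.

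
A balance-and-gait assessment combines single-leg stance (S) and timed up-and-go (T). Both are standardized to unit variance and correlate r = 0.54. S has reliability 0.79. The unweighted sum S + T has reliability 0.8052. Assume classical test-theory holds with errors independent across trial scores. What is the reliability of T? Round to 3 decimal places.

Var(S+T) = 2 + 2·0.54 = 3.080.
True-score variance = ρ_S + ρ_T + 2·0.54, so 0.8052 = (0.79 + ρ_T + 1.08) / 3.080.
ρ_T = 0.8052·3.080 − 0.79 − 1.08 = 0.610.

0.610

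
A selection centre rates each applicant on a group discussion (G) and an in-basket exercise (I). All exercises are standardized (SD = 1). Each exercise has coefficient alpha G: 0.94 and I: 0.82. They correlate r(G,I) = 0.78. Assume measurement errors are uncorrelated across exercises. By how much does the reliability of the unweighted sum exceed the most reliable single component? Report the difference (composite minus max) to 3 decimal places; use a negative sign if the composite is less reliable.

-0.007

Var(sum) = 2 + 1.56 = 3.56; true-score variance = 1.76 + 1.56 = 3.32; composite reliability = 0.9326.
Max component reliability = 0.9400.
Difference = 0.9326 − 0.9400 = -0.007.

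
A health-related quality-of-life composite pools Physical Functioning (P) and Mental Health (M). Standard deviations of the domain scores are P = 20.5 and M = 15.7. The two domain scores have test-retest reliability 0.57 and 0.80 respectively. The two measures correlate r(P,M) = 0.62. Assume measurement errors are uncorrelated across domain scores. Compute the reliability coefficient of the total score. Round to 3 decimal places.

Var(P+M) = 20.5² + 15.7² + 2·[20.5·15.7·0.62] = 666.74 + 399.094 = 1065.83.
With uncorrelated errors the cross-covariances are all true-score covariance, so they carry over unchanged; only the diagonal terms shrink to ρᵢσᵢ².
True-score variance = [20.5²·0.57 + 15.7²·0.80] + 399.094 = 436.735 + 399.094 = 835.828.
Reliability = 835.828 / 1065.83 = 0.784.

0.784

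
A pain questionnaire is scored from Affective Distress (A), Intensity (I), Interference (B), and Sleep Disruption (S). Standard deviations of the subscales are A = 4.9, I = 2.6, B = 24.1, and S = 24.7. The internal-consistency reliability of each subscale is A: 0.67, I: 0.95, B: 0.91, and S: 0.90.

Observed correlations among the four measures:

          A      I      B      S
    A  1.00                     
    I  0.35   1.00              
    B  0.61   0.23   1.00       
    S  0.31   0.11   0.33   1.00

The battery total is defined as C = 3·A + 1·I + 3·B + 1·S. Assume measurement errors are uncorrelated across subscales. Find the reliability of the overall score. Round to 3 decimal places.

Var(C) = 3²·4.9² + 2.6² + 3²·24.1² + 24.7² + 2·[3·4.9·2.6·0.35 + 9·4.9·24.1·0.61 + 3·4.9·24.7·0.31 + 3·2.6·24.1·0.23 + 2.6·24.7·0.11 + 3·24.1·24.7·0.33] = 6060.23 + 2827.73 = 8887.96.
With uncorrelated errors the cross-covariances are all true-score covariance, so they carry over unchanged; only the diagonal terms shrink to ρᵢσᵢ².
True-score variance = [3²·4.9²·0.67 + 2.6²·0.95 + 3²·24.1²·0.91 + 24.7²·0.90] + 2827.73 = 5457.12 + 2827.73 = 8284.85.
Reliability = 8284.85 / 8887.96 = 0.932.

0.932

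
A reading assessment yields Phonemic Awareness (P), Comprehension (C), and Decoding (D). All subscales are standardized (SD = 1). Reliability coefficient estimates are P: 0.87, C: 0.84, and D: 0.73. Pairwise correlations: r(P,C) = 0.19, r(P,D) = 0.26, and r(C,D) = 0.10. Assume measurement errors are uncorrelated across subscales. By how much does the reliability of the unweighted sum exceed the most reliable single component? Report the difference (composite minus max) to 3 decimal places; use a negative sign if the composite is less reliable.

-0.007

Var(sum) = 3 + 1.1 = 4.1; true-score variance = 2.44 + 1.1 = 3.54; composite reliability = 0.8634.
Max component reliability = 0.8700.
Difference = 0.8634 − 0.8700 = -0.007.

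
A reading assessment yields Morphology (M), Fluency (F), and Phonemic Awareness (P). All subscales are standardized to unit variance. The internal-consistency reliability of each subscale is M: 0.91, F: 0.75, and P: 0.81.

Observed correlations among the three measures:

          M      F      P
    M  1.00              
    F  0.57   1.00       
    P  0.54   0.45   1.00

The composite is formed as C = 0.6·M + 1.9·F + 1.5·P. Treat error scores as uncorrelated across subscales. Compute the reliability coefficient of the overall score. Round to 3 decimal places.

0.877

Var(C) = 0.6² + 1.9² + 1.5² + 2·[1.14·0.57 + 0.9·0.54 + 2.85·0.45] = 6.22 + 4.8366 = 11.0566.
Under uncorrelated errors the observed covariances equal the true-score covariances, so only the own-variance terms attenuate.
True-score variance = [0.6²·0.91 + 1.9²·0.75 + 1.5²·0.81] + 4.8366 = 4.8576 + 4.8366 = 9.6942.
Reliability = 9.6942 / 11.0566 = 0.877.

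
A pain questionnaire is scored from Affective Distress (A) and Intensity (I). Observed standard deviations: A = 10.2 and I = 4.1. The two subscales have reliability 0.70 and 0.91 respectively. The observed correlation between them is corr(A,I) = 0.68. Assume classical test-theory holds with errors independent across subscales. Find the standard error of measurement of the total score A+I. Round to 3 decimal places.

Var(total) = 120.85 + 56.8752 = 177.725.
True-score variance = 88.1251 + 56.8752 = 145, so reliability = 0.8159.
Error variance = 177.725 − 145 = 32.7249; SEM = √32.7249 = 5.721.

5.721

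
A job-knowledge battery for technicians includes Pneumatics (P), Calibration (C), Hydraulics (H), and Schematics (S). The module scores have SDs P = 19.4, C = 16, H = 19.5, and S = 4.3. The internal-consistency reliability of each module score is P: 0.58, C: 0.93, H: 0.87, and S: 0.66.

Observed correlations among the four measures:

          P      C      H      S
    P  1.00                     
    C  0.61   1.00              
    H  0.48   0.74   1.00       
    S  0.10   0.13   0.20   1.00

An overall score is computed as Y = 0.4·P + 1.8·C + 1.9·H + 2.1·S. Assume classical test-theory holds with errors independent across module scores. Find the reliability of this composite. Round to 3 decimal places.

Var(Y) = 0.4²·19.4² + 1.8²·16² + 1.9²·19.5² + 2.1²·4.3² + 2·[0.72·19.4·16·0.61 + 0.76·19.4·19.5·0.48 + 0.84·19.4·4.3·0.10 + 3.42·16·19.5·0.74 + 3.78·16·4.3·0.13 + 3.99·19.5·4.3·0.20] = 2343.9 + 2343.34 = 4687.24.
Under uncorrelated errors the observed covariances equal the true-score covariances, so only the own-variance terms attenuate.
True-score variance = [0.4²·19.4²·0.58 + 1.8²·16²·0.93 + 1.9²·19.5²·0.87 + 2.1²·4.3²·0.66] + 2343.34 = 2054.37 + 2343.34 = 4397.71.
Reliability = 4397.71 / 4687.24 = 0.938.

0.938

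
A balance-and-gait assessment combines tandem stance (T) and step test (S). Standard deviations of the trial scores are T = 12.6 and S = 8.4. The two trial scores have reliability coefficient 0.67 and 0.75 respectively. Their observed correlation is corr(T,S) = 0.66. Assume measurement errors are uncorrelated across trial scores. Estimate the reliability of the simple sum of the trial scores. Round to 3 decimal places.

0.810

Var(T+S) = 12.6² + 8.4² + 2·[12.6·8.4·0.66] = 229.32 + 139.709 = 369.029.
Under uncorrelated errors the observed covariances equal the true-score covariances, so only the own-variance terms attenuate.
True-score variance = [12.6²·0.67 + 8.4²·0.75] + 139.709 = 159.289 + 139.709 = 298.998.
Reliability = 298.998 / 369.029 = 0.810.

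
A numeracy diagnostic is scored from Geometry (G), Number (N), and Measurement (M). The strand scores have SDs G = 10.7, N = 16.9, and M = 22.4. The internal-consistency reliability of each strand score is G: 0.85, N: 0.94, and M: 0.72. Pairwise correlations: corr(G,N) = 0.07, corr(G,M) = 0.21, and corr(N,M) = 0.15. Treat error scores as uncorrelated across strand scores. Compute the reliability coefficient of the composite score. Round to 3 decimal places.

0.847

Var(G+N+M) = 10.7² + 16.9² + 22.4² + 2·[10.7·16.9·0.07 + 10.7·22.4·0.21 + 16.9·22.4·0.15] = 901.86 + 239.55 = 1141.41.
Under uncorrelated errors the observed covariances equal the true-score covariances, so only the own-variance terms attenuate.
True-score variance = [10.7²·0.85 + 16.9²·0.94 + 22.4²·0.72] + 239.55 = 727.057 + 239.55 = 966.607.
Reliability = 966.607 / 1141.41 = 0.847.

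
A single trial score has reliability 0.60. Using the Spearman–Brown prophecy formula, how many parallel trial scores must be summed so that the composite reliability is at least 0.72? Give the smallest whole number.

k ≥ ρ*(1−ρ₁)/(ρ₁(1−ρ*)) = 0.72·0.40 / (0.60·0.28) = 1.714.
Smallest integer k = 2.

2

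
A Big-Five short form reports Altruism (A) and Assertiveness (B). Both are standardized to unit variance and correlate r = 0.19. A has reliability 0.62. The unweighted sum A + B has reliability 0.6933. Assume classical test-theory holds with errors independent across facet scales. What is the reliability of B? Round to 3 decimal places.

0.650

Var(A+B) = 2 + 2·0.19 = 2.380.
True-score variance = ρ_A + ρ_B + 2·0.19, so 0.6933 = (0.62 + ρ_B + 0.38) / 2.380.
ρ_B = 0.6933·2.380 − 0.62 − 0.38 = 0.650.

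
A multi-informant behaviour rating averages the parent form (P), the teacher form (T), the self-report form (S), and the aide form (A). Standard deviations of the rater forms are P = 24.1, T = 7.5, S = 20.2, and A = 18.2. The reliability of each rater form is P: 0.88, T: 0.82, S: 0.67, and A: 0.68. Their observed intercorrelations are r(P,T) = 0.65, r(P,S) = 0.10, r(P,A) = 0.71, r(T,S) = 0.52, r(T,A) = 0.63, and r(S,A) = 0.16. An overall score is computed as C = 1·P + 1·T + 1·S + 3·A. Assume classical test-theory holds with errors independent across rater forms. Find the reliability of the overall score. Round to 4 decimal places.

Var(C) = 24.1² + 7.5² + 20.2² + 3²·18.2² + 2·[24.1·7.5·0.65 + 24.1·20.2·0.10 + 3·24.1·18.2·0.71 + 7.5·20.2·0.52 + 3·7.5·18.2·0.63 + 3·20.2·18.2·0.16] = 4026.26 + 3227.32 = 7253.58.
Under uncorrelated errors the observed covariances equal the true-score covariances, so only the own-variance terms attenuate.
True-score variance = [24.1²·0.88 + 7.5²·0.82 + 20.2²·0.67 + 3²·18.2²·0.68] + 3227.32 = 2857.81 + 3227.32 = 6085.14.
Reliability = 6085.14 / 7253.58 = 0.8389.

0.8389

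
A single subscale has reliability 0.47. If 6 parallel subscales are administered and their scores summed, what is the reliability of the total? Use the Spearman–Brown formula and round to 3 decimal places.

0.842

ρ_k = kρ / (1 + (k−1)ρ) = 6·0.47 / (1 + 5·0.47) = 2.820 / 3.350 = 0.842.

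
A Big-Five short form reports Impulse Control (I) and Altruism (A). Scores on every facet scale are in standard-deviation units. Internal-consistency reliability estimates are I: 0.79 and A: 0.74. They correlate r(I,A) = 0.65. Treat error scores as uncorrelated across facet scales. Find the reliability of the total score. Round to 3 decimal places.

Var(I+A) = 2 + 2·[0.65] = 2 + 1.3 = 3.3.
Under uncorrelated errors the observed covariances equal the true-score covariances, so only the own-variance terms attenuate.
True-score variance = [0.79 + 0.74] + 1.3 = 1.53 + 1.3 = 2.83.
Reliability = 2.83 / 3.3 = 0.858.

0.858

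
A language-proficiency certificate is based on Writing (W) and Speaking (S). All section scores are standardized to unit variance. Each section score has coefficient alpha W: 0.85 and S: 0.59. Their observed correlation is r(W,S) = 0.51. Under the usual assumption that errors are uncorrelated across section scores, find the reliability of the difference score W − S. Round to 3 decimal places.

0.429

Var(W−S) = 1 + 1 − 2·0.51 = 2 − 1.02 = 0.98.
With uncorrelated errors the cross-covariances are all true-score covariance, so they carry over unchanged; only the diagonal terms shrink to ρᵢσᵢ².
True-score variance = [0.85 + 0.59] − 1.02 = 1.44 − 1.02 = 0.42.
Reliability = 0.42 / 0.98 = 0.429.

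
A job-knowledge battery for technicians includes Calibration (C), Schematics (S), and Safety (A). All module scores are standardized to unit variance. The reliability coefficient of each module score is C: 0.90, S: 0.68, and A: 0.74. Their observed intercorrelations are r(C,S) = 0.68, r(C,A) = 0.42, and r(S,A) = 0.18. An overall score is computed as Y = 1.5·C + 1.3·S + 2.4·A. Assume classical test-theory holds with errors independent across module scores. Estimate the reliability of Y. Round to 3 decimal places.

0.863

Var(Y) = 1.5² + 1.3² + 2.4² + 2·[1.95·0.68 + 3.6·0.42 + 3.12·0.18] = 9.7 + 6.7992 = 16.4992.
Under uncorrelated errors the observed covariances equal the true-score covariances, so only the own-variance terms attenuate.
True-score variance = [1.5²·0.90 + 1.3²·0.68 + 2.4²·0.74] + 6.7992 = 7.4366 + 6.7992 = 14.2358.
Reliability = 14.2358 / 16.4992 = 0.863.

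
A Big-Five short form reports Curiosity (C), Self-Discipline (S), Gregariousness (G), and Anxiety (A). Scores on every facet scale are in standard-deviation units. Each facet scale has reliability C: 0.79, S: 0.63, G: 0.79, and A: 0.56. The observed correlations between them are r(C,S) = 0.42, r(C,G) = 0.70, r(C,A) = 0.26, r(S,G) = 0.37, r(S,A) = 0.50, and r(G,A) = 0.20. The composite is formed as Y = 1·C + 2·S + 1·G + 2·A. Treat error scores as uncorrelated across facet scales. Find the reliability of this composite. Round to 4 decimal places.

0.8206

Var(Y) = 1 + 2² + 1 + 2² + 2·[2·0.42 + 0.70 + 2·0.26 + 2·0.37 + 4·0.50 + 2·0.20] = 10 + 10.4 = 20.4.
With uncorrelated errors the cross-covariances are all true-score covariance, so they carry over unchanged; only the diagonal terms shrink to ρᵢσᵢ².
True-score variance = [0.79 + 2²·0.63 + 0.79 + 2²·0.56] + 10.4 = 6.34 + 10.4 = 16.74.
Reliability = 16.74 / 20.4 = 0.8206.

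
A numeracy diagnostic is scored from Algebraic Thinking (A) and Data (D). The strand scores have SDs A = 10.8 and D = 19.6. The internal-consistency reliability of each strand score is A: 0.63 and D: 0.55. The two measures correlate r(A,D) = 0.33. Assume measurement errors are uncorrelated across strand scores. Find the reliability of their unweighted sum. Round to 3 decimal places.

0.663

Var(A+D) = 10.8² + 19.6² + 2·[10.8·19.6·0.33] = 500.8 + 139.709 = 640.509.
Because errors are independent across components, Cov(Tᵢ,Tⱼ) = Cov(Xᵢ,Xⱼ); the off-diagonal part of the true-score variance is the same as above.
True-score variance = [10.8²·0.63 + 19.6²·0.55] + 139.709 = 284.771 + 139.709 = 424.48.
Reliability = 424.48 / 640.509 = 0.663.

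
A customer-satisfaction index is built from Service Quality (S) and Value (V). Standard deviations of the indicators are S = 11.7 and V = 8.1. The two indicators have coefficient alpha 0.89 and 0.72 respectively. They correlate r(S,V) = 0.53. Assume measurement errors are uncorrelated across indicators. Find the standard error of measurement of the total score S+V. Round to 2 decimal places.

Var(total) = 202.5 + 100.456 = 302.956.
True-score variance = 169.071 + 100.456 = 269.527, so reliability = 0.8897.
Error variance = 302.956 − 269.527 = 33.4287; SEM = √33.4287 = 5.78.

5.78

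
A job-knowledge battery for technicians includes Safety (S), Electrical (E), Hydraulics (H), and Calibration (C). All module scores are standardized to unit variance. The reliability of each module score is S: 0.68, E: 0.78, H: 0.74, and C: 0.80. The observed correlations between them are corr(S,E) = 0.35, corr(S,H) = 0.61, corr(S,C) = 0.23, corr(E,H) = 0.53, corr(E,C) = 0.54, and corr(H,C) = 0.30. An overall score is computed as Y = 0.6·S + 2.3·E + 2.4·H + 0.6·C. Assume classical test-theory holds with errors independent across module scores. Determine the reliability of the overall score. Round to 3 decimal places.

Var(Y) = 0.6² + 2.3² + 2.4² + 0.6² + 2·[1.38·0.35 + 1.44·0.61 + 0.36·0.23 + 5.52·0.53 + 1.38·0.54 + 1.44·0.30] = 11.77 + 11.094 = 22.864.
With uncorrelated errors the cross-covariances are all true-score covariance, so they carry over unchanged; only the diagonal terms shrink to ρᵢσᵢ².
True-score variance = [0.6²·0.68 + 2.3²·0.78 + 2.4²·0.74 + 0.6²·0.80] + 11.094 = 8.9214 + 11.094 = 20.0154.
Reliability = 20.0154 / 22.864 = 0.875.

0.875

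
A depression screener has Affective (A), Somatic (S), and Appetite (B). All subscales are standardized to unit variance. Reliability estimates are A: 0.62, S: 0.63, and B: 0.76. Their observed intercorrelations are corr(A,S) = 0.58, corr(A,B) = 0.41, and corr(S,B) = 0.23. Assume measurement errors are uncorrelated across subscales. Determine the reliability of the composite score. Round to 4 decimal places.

Var(A+S+B) = 3 + 2·[0.58 + 0.41 + 0.23] = 3 + 2.44 = 5.44.
With uncorrelated errors the cross-covariances are all true-score covariance, so they carry over unchanged; only the diagonal terms shrink to ρᵢσᵢ².
True-score variance = [0.62 + 0.63 + 0.76] + 2.44 = 2.01 + 2.44 = 4.45.
Reliability = 4.45 / 5.44 = 0.8180.

0.8180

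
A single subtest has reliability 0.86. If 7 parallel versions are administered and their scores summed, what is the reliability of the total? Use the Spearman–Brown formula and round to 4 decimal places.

ρ_k = kρ / (1 + (k−1)ρ) = 7·0.86 / (1 + 6·0.86) = 6.020 / 6.160 = 0.9773.

0.9773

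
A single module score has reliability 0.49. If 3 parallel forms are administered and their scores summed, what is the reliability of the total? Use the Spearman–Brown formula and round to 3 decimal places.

ρ_k = kρ / (1 + (k−1)ρ) = 3·0.49 / (1 + 2·0.49) = 1.470 / 1.980 = 0.742.

0.742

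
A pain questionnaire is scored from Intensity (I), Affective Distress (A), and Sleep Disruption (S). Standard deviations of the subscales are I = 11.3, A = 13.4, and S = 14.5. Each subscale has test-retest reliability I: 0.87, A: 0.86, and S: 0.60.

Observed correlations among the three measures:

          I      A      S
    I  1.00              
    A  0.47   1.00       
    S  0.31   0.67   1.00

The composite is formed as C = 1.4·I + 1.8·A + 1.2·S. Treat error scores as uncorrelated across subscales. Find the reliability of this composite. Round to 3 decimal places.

0.894

Var(C) = 1.4²·11.3² + 1.8²·13.4² + 1.2²·14.5² + 2·[2.52·11.3·13.4·0.47 + 1.68·11.3·14.5·0.31 + 2.16·13.4·14.5·0.67] = 1134.81 + 1091.73 = 2226.54.
With uncorrelated errors the cross-covariances are all true-score covariance, so they carry over unchanged; only the diagonal terms shrink to ρᵢσᵢ².
True-score variance = [1.4²·11.3²·0.87 + 1.8²·13.4²·0.86 + 1.2²·14.5²·0.60] + 1091.73 = 899.719 + 1091.73 = 1991.45.
Reliability = 1991.45 / 2226.54 = 0.894.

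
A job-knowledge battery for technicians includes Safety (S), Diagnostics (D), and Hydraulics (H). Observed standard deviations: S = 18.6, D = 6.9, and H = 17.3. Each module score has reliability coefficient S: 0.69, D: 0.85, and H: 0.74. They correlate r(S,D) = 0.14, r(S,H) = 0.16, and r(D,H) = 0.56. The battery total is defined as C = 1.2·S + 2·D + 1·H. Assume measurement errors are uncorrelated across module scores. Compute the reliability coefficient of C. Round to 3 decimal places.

Var(C) = 1.2²·18.6² + 2²·6.9² + 17.3² + 2·[2.4·18.6·6.9·0.14 + 1.2·18.6·17.3·0.16 + 2·6.9·17.3·0.56] = 987.912 + 477.197 = 1465.11.
Because errors are independent across components, Cov(Tᵢ,Tⱼ) = Cov(Xᵢ,Xⱼ); the off-diagonal part of the true-score variance is the same as above.
True-score variance = [1.2²·18.6²·0.69 + 2²·6.9²·0.85 + 17.3²·0.74] + 477.197 = 727.094 + 477.197 = 1204.29.
Reliability = 1204.29 / 1465.11 = 0.822.

0.822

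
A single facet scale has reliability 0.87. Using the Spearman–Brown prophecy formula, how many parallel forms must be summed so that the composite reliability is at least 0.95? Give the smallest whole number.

k ≥ ρ*(1−ρ₁)/(ρ₁(1−ρ*)) = 0.95·0.13 / (0.87·0.05) = 2.839.
Smallest integer k = 3.

3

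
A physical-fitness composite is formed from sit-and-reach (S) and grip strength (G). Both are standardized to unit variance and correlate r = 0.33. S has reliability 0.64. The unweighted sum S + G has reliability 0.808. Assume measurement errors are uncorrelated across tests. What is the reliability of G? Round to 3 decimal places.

0.849

Var(S+G) = 2 + 2·0.33 = 2.660.
True-score variance = ρ_S + ρ_G + 2·0.33, so 0.808 = (0.64 + ρ_G + 0.66) / 2.660.
ρ_G = 0.808·2.660 − 0.64 − 0.66 = 0.849.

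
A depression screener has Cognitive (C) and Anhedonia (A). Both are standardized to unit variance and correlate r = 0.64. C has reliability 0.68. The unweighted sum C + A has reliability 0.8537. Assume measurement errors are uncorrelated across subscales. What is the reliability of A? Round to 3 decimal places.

Var(C+A) = 2 + 2·0.64 = 3.280.
True-score variance = ρ_C + ρ_A + 2·0.64, so 0.8537 = (0.68 + ρ_A + 1.28) / 3.280.
ρ_A = 0.8537·3.280 − 0.68 − 1.28 = 0.840.

0.840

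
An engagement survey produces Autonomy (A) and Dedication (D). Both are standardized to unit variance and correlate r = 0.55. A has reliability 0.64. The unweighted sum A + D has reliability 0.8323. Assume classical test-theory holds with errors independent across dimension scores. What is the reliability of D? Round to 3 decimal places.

Var(A+D) = 2 + 2·0.55 = 3.100.
True-score variance = ρ_A + ρ_D + 2·0.55, so 0.8323 = (0.64 + ρ_D + 1.10) / 3.100.
ρ_D = 0.8323·3.100 − 0.64 − 1.10 = 0.840.

0.840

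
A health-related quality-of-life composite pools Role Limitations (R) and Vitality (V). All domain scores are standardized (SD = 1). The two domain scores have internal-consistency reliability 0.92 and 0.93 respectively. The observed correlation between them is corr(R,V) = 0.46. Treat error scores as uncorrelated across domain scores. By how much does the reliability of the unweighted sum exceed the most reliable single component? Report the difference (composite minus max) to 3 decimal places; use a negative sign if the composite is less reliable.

Var(sum) = 2 + 0.92 = 2.92; true-score variance = 1.85 + 0.92 = 2.77; composite reliability = 0.9486.
Max component reliability = 0.9300.
Difference = 0.9486 − 0.9300 = 0.019.

0.019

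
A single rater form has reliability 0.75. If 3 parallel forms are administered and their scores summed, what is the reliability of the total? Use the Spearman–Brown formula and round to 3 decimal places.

ρ_k = kρ / (1 + (k−1)ρ) = 3·0.75 / (1 + 2·0.75) = 2.250 / 2.500 = 0.900.

0.900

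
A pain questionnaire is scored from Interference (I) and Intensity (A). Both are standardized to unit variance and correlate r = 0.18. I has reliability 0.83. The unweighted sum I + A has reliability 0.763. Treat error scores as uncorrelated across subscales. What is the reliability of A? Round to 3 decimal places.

0.611

Var(I+A) = 2 + 2·0.18 = 2.360.
True-score variance = ρ_I + ρ_A + 2·0.18, so 0.763 = (0.83 + ρ_A + 0.36) / 2.360.
ρ_A = 0.763·2.360 − 0.83 − 0.36 = 0.611.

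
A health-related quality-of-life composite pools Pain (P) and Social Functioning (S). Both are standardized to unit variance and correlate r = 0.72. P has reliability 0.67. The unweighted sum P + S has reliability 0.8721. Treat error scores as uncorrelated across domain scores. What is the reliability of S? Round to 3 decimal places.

0.890

Var(P+S) = 2 + 2·0.72 = 3.440.
True-score variance = ρ_P + ρ_S + 2·0.72, so 0.8721 = (0.67 + ρ_S + 1.44) / 3.440.
ρ_S = 0.8721·3.440 − 0.67 − 1.44 = 0.890.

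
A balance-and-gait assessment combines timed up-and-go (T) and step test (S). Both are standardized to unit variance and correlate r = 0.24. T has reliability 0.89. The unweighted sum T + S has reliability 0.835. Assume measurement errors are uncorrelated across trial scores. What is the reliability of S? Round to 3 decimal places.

0.701

Var(T+S) = 2 + 2·0.24 = 2.480.
True-score variance = ρ_T + ρ_S + 2·0.24, so 0.835 = (0.89 + ρ_S + 0.48) / 2.480.
ρ_S = 0.835·2.480 − 0.89 − 0.48 = 0.701.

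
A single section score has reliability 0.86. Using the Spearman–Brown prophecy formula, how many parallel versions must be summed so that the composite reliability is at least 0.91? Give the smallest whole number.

2

k ≥ ρ*(1−ρ₁)/(ρ₁(1−ρ*)) = 0.91·0.14 / (0.86·0.09) = 1.646.
Smallest integer k = 2.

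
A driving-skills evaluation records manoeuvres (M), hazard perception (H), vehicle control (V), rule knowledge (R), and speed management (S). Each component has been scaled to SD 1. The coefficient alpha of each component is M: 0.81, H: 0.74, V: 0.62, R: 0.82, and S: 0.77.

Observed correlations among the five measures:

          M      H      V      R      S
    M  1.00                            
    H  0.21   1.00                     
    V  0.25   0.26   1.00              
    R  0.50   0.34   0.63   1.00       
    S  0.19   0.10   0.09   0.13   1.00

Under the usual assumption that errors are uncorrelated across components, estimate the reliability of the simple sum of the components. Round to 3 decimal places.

0.881

Var(M+H+V+R+S) = 5 + 2·[0.21 + 0.25 + 0.50 + 0.19 + 0.26 + 0.34 + 0.10 + 0.63 + 0.09 + 0.13] = 5 + 5.4 = 10.4.
Under uncorrelated errors the observed covariances equal the true-score covariances, so only the own-variance terms attenuate.
True-score variance = [0.81 + 0.74 + 0.62 + 0.82 + 0.77] + 5.4 = 3.76 + 5.4 = 9.16.
Reliability = 9.16 / 10.4 = 0.881.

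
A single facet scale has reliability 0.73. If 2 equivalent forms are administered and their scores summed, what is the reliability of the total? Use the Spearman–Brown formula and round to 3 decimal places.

ρ_k = kρ / (1 + (k−1)ρ) = 2·0.73 / (1 + 1·0.73) = 1.460 / 1.730 = 0.844.

0.844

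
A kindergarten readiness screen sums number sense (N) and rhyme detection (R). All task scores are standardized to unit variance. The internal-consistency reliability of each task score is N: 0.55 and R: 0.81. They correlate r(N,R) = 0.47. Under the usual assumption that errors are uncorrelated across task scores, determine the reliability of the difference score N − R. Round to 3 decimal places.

Var(N−R) = 1 + 1 − 2·0.47 = 2 − 0.94 = 1.06.
Because errors are independent across components, Cov(Tᵢ,Tⱼ) = Cov(Xᵢ,Xⱼ); the off-diagonal part of the true-score variance is the same as above.
True-score variance = [0.55 + 0.81] − 0.94 = 1.36 − 0.94 = 0.42.
Reliability = 0.42 / 1.06 = 0.396.

0.396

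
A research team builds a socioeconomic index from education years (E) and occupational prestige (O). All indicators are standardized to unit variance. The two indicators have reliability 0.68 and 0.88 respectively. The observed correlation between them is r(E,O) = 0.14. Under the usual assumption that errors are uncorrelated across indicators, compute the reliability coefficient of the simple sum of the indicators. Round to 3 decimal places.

0.807

Var(E+O) = 2 + 2·[0.14] = 2 + 0.28 = 2.28.
Under uncorrelated errors the observed covariances equal the true-score covariances, so only the own-variance terms attenuate.
True-score variance = [0.68 + 0.88] + 0.28 = 1.56 + 0.28 = 1.84.
Reliability = 1.84 / 2.28 = 0.807.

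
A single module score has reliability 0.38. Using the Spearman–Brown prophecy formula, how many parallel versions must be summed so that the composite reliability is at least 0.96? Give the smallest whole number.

k ≥ ρ*(1−ρ₁)/(ρ₁(1−ρ*)) = 0.96·0.62 / (0.38·0.04) = 39.158.
Smallest integer k = 40.

40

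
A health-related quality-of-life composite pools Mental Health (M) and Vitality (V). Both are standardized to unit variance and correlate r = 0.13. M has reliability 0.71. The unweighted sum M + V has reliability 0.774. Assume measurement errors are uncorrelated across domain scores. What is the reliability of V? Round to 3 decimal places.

Var(M+V) = 2 + 2·0.13 = 2.260.
True-score variance = ρ_M + ρ_V + 2·0.13, so 0.774 = (0.71 + ρ_V + 0.26) / 2.260.
ρ_V = 0.774·2.260 − 0.71 − 0.26 = 0.779.

0.779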